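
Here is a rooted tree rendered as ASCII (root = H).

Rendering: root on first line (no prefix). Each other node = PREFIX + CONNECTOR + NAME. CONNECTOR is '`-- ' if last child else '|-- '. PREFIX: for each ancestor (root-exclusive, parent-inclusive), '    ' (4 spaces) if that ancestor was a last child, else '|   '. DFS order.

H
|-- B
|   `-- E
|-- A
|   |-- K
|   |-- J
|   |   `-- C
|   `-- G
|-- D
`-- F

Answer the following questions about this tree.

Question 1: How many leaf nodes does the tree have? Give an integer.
Leaves (nodes with no children): C, D, E, F, G, K

Answer: 6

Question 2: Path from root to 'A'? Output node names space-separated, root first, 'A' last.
Answer: H A

Derivation:
Walk down from root: H -> A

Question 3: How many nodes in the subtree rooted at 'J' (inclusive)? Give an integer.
Subtree rooted at J contains: C, J
Count = 2

Answer: 2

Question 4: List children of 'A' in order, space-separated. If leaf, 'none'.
Answer: K J G

Derivation:
Node A's children (from adjacency): K, J, G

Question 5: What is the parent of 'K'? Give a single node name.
Scan adjacency: K appears as child of A

Answer: A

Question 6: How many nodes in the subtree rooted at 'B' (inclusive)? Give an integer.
Subtree rooted at B contains: B, E
Count = 2

Answer: 2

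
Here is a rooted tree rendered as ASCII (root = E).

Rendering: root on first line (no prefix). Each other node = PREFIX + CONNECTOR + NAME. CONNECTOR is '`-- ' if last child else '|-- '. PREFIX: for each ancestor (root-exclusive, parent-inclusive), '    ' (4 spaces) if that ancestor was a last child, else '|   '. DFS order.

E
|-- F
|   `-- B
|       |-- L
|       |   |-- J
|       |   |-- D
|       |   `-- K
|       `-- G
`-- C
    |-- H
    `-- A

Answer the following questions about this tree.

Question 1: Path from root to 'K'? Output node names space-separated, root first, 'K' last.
Walk down from root: E -> F -> B -> L -> K

Answer: E F B L K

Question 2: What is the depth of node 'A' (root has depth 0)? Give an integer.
Answer: 2

Derivation:
Path from root to A: E -> C -> A
Depth = number of edges = 2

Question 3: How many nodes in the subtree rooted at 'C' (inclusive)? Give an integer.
Answer: 3

Derivation:
Subtree rooted at C contains: A, C, H
Count = 3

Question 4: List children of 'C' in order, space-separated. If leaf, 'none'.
Node C's children (from adjacency): H, A

Answer: H A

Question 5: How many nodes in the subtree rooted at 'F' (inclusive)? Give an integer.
Answer: 7

Derivation:
Subtree rooted at F contains: B, D, F, G, J, K, L
Count = 7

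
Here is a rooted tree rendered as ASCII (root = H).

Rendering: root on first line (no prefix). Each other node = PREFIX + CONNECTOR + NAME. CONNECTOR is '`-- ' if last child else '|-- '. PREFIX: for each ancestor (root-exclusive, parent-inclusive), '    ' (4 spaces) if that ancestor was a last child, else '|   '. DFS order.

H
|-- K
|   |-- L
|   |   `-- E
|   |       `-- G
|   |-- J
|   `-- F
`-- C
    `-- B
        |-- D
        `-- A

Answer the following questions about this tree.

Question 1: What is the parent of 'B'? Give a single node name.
Scan adjacency: B appears as child of C

Answer: C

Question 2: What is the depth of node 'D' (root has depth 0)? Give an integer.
Path from root to D: H -> C -> B -> D
Depth = number of edges = 3

Answer: 3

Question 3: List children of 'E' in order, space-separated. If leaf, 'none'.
Node E's children (from adjacency): G

Answer: G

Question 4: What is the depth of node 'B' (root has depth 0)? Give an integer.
Path from root to B: H -> C -> B
Depth = number of edges = 2

Answer: 2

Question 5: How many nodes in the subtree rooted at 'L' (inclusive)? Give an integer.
Subtree rooted at L contains: E, G, L
Count = 3

Answer: 3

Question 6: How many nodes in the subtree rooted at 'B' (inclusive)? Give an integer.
Answer: 3

Derivation:
Subtree rooted at B contains: A, B, D
Count = 3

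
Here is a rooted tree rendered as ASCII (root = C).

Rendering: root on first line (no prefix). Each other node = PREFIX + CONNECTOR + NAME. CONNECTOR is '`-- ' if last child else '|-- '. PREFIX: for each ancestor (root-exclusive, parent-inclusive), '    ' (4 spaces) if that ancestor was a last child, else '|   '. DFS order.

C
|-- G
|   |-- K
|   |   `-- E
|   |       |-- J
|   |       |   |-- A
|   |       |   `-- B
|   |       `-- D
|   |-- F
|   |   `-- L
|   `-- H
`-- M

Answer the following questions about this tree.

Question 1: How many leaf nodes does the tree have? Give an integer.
Answer: 6

Derivation:
Leaves (nodes with no children): A, B, D, H, L, M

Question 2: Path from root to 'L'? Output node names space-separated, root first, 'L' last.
Answer: C G F L

Derivation:
Walk down from root: C -> G -> F -> L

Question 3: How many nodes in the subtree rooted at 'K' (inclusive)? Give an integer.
Subtree rooted at K contains: A, B, D, E, J, K
Count = 6

Answer: 6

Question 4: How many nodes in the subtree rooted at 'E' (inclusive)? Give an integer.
Subtree rooted at E contains: A, B, D, E, J
Count = 5

Answer: 5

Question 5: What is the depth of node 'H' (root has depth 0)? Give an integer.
Answer: 2

Derivation:
Path from root to H: C -> G -> H
Depth = number of edges = 2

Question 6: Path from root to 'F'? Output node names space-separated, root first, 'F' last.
Walk down from root: C -> G -> F

Answer: C G F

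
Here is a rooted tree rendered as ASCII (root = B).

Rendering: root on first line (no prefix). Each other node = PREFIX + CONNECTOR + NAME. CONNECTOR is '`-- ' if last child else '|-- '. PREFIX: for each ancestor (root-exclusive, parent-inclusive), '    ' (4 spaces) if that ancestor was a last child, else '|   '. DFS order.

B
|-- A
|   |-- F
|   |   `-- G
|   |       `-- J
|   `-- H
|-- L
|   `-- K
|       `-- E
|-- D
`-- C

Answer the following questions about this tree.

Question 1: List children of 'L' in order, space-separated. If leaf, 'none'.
Answer: K

Derivation:
Node L's children (from adjacency): K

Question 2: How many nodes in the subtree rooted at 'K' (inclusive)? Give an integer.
Subtree rooted at K contains: E, K
Count = 2

Answer: 2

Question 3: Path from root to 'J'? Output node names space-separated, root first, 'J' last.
Walk down from root: B -> A -> F -> G -> J

Answer: B A F G J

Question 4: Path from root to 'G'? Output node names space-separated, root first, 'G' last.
Answer: B A F G

Derivation:
Walk down from root: B -> A -> F -> G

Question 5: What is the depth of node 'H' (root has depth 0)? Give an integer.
Answer: 2

Derivation:
Path from root to H: B -> A -> H
Depth = number of edges = 2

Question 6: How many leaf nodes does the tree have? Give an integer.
Answer: 5

Derivation:
Leaves (nodes with no children): C, D, E, H, J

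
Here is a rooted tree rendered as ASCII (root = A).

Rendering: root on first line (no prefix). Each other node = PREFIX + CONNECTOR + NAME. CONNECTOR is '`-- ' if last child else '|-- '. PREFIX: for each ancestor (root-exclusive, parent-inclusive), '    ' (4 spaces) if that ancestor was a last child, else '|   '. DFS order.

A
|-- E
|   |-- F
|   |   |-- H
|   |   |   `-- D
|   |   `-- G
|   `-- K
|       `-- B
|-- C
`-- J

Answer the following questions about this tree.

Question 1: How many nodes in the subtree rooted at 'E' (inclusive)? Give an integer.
Subtree rooted at E contains: B, D, E, F, G, H, K
Count = 7

Answer: 7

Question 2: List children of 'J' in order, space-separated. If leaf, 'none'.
Node J's children (from adjacency): (leaf)

Answer: none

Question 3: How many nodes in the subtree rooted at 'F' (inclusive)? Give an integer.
Subtree rooted at F contains: D, F, G, H
Count = 4

Answer: 4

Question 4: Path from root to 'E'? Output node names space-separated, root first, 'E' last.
Walk down from root: A -> E

Answer: A E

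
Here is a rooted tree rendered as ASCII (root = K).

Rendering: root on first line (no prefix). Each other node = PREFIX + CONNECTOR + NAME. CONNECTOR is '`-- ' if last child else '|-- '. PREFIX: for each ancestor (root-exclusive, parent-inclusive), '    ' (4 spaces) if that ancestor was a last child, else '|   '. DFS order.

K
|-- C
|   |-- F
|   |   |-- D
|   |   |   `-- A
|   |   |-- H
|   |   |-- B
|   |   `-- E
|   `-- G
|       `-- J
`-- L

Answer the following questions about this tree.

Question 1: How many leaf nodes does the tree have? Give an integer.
Leaves (nodes with no children): A, B, E, H, J, L

Answer: 6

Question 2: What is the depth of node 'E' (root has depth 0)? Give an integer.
Path from root to E: K -> C -> F -> E
Depth = number of edges = 3

Answer: 3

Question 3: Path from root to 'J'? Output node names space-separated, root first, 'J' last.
Walk down from root: K -> C -> G -> J

Answer: K C G J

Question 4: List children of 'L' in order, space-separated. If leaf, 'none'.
Answer: none

Derivation:
Node L's children (from adjacency): (leaf)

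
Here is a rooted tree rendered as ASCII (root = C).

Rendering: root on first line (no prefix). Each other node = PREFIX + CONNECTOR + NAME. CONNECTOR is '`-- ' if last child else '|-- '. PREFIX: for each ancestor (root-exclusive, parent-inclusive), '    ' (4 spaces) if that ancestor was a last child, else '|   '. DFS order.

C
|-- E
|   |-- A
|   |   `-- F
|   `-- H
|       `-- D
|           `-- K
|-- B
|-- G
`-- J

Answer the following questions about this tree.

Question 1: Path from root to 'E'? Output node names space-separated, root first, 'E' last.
Answer: C E

Derivation:
Walk down from root: C -> E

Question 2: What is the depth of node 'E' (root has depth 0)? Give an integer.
Path from root to E: C -> E
Depth = number of edges = 1

Answer: 1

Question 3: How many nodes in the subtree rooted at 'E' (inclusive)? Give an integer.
Answer: 6

Derivation:
Subtree rooted at E contains: A, D, E, F, H, K
Count = 6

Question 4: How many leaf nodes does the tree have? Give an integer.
Answer: 5

Derivation:
Leaves (nodes with no children): B, F, G, J, K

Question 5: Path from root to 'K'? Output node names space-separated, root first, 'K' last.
Walk down from root: C -> E -> H -> D -> K

Answer: C E H D K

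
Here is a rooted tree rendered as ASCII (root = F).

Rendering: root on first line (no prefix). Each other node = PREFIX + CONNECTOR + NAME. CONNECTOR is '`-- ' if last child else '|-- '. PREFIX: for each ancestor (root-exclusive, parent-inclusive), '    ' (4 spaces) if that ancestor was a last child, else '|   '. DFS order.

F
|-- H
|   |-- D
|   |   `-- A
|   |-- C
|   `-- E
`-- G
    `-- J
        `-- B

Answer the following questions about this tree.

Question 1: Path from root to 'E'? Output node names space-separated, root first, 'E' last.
Walk down from root: F -> H -> E

Answer: F H E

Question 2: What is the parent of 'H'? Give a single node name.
Answer: F

Derivation:
Scan adjacency: H appears as child of F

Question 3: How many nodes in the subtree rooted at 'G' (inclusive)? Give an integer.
Subtree rooted at G contains: B, G, J
Count = 3

Answer: 3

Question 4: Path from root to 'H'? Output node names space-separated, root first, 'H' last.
Answer: F H

Derivation:
Walk down from root: F -> H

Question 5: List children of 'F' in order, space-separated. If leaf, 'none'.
Answer: H G

Derivation:
Node F's children (from adjacency): H, G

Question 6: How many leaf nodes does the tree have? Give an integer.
Answer: 4

Derivation:
Leaves (nodes with no children): A, B, C, E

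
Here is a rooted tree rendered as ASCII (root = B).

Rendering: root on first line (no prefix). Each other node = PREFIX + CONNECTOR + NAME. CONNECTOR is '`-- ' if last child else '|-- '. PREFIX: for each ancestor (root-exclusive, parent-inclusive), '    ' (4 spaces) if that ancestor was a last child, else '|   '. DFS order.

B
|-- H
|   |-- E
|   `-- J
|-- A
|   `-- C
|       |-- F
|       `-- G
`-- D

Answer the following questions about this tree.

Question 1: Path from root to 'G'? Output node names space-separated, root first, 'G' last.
Answer: B A C G

Derivation:
Walk down from root: B -> A -> C -> G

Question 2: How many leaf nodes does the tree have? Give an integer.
Answer: 5

Derivation:
Leaves (nodes with no children): D, E, F, G, J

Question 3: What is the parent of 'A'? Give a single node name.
Scan adjacency: A appears as child of B

Answer: B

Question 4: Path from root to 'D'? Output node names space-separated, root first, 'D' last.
Answer: B D

Derivation:
Walk down from root: B -> D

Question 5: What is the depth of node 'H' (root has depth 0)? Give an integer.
Answer: 1

Derivation:
Path from root to H: B -> H
Depth = number of edges = 1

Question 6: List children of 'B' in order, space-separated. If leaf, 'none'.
Answer: H A D

Derivation:
Node B's children (from adjacency): H, A, D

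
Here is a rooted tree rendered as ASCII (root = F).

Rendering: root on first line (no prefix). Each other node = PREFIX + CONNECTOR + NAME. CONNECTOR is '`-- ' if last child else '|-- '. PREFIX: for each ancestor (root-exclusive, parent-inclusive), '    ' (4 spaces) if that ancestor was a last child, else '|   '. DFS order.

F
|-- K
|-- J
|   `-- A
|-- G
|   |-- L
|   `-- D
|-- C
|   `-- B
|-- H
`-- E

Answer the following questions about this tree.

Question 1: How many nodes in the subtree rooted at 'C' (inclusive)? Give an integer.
Answer: 2

Derivation:
Subtree rooted at C contains: B, C
Count = 2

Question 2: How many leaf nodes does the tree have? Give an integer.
Answer: 7

Derivation:
Leaves (nodes with no children): A, B, D, E, H, K, L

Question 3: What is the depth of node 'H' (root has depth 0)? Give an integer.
Path from root to H: F -> H
Depth = number of edges = 1

Answer: 1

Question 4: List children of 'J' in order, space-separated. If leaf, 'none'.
Node J's children (from adjacency): A

Answer: A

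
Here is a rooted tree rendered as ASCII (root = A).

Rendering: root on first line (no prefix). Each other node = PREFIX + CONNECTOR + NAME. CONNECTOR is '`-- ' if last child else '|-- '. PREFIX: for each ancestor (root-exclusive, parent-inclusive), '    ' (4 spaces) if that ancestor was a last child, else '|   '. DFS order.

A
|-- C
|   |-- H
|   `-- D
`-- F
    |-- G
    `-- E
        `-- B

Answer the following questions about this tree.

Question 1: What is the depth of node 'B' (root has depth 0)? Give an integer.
Answer: 3

Derivation:
Path from root to B: A -> F -> E -> B
Depth = number of edges = 3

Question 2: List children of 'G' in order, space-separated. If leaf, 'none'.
Node G's children (from adjacency): (leaf)

Answer: none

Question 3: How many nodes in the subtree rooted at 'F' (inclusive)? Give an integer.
Answer: 4

Derivation:
Subtree rooted at F contains: B, E, F, G
Count = 4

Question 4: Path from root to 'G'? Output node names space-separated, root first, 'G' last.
Walk down from root: A -> F -> G

Answer: A F G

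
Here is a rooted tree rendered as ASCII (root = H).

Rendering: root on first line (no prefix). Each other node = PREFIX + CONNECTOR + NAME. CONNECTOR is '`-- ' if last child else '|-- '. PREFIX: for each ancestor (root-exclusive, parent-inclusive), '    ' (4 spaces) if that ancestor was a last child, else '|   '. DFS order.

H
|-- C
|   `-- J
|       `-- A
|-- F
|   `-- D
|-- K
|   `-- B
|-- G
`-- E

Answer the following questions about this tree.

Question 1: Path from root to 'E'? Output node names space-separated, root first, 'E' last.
Answer: H E

Derivation:
Walk down from root: H -> E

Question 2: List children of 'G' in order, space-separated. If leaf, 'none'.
Answer: none

Derivation:
Node G's children (from adjacency): (leaf)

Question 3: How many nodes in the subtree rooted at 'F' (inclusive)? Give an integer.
Answer: 2

Derivation:
Subtree rooted at F contains: D, F
Count = 2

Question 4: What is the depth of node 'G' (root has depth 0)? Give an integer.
Path from root to G: H -> G
Depth = number of edges = 1

Answer: 1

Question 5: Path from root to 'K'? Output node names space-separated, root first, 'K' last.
Answer: H K

Derivation:
Walk down from root: H -> K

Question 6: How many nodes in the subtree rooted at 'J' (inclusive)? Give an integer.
Subtree rooted at J contains: A, J
Count = 2

Answer: 2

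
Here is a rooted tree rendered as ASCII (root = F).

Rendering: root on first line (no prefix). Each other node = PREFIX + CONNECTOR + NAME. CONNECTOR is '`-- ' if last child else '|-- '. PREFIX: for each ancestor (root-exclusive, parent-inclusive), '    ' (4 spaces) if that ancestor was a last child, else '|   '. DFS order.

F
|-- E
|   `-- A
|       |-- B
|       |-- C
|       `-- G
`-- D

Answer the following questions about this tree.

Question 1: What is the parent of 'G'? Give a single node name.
Answer: A

Derivation:
Scan adjacency: G appears as child of A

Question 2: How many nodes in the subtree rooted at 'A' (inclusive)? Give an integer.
Subtree rooted at A contains: A, B, C, G
Count = 4

Answer: 4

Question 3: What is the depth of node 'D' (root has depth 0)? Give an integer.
Answer: 1

Derivation:
Path from root to D: F -> D
Depth = number of edges = 1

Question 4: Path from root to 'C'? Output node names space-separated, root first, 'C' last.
Walk down from root: F -> E -> A -> C

Answer: F E A C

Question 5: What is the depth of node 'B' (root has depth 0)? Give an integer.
Path from root to B: F -> E -> A -> B
Depth = number of edges = 3

Answer: 3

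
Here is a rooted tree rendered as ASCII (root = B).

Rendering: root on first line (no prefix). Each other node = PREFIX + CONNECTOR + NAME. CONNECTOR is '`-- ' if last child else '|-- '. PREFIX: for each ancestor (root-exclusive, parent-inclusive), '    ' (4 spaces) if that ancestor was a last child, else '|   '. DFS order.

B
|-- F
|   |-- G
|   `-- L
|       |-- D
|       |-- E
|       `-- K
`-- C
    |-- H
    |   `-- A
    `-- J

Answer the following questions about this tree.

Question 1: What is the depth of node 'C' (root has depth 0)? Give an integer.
Path from root to C: B -> C
Depth = number of edges = 1

Answer: 1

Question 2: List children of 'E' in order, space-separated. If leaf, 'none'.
Answer: none

Derivation:
Node E's children (from adjacency): (leaf)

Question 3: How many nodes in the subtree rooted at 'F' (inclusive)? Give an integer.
Subtree rooted at F contains: D, E, F, G, K, L
Count = 6

Answer: 6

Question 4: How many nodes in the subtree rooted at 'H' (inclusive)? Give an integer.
Subtree rooted at H contains: A, H
Count = 2

Answer: 2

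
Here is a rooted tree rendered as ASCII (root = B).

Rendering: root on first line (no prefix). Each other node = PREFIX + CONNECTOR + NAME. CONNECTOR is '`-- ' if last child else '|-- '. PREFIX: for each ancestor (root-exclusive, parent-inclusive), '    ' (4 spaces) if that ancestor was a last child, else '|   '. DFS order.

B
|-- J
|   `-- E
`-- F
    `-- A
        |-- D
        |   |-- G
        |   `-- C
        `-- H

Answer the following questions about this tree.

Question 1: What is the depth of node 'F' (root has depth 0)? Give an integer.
Path from root to F: B -> F
Depth = number of edges = 1

Answer: 1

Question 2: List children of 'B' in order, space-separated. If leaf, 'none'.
Answer: J F

Derivation:
Node B's children (from adjacency): J, F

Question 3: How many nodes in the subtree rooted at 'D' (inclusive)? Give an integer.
Subtree rooted at D contains: C, D, G
Count = 3

Answer: 3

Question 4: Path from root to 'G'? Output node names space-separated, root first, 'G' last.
Answer: B F A D G

Derivation:
Walk down from root: B -> F -> A -> D -> G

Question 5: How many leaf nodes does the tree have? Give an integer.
Answer: 4

Derivation:
Leaves (nodes with no children): C, E, G, H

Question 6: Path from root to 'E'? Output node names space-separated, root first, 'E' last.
Walk down from root: B -> J -> E

Answer: B J E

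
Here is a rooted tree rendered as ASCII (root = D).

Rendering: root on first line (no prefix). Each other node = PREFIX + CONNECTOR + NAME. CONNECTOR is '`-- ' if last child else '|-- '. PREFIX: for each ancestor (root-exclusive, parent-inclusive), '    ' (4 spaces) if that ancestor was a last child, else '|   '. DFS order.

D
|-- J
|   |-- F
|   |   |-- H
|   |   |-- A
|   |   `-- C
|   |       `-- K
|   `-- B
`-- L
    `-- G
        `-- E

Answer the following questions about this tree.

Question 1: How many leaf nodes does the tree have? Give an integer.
Answer: 5

Derivation:
Leaves (nodes with no children): A, B, E, H, K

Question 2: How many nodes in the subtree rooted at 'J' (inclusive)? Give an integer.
Answer: 7

Derivation:
Subtree rooted at J contains: A, B, C, F, H, J, K
Count = 7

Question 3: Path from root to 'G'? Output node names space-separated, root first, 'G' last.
Answer: D L G

Derivation:
Walk down from root: D -> L -> G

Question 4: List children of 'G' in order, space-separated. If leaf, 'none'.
Answer: E

Derivation:
Node G's children (from adjacency): E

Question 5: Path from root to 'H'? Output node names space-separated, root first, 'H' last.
Answer: D J F H

Derivation:
Walk down from root: D -> J -> F -> H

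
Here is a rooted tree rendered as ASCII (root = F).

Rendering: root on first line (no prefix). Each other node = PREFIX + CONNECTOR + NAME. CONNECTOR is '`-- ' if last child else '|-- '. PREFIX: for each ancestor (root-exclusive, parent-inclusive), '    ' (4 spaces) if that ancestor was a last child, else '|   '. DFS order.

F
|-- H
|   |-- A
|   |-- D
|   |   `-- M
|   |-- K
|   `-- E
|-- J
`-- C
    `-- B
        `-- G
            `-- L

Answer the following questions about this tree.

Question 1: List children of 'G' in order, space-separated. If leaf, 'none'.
Node G's children (from adjacency): L

Answer: L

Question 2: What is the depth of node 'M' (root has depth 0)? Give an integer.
Path from root to M: F -> H -> D -> M
Depth = number of edges = 3

Answer: 3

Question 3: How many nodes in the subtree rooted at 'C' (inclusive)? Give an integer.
Subtree rooted at C contains: B, C, G, L
Count = 4

Answer: 4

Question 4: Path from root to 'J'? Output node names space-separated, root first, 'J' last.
Answer: F J

Derivation:
Walk down from root: F -> J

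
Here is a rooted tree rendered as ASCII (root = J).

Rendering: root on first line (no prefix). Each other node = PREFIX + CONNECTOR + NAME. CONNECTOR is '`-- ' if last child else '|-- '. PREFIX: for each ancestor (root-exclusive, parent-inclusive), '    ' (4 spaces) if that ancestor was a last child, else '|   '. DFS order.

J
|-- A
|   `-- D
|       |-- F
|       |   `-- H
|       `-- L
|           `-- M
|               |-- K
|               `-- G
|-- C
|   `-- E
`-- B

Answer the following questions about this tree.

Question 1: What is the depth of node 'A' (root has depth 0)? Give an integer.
Answer: 1

Derivation:
Path from root to A: J -> A
Depth = number of edges = 1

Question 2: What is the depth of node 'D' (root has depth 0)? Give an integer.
Answer: 2

Derivation:
Path from root to D: J -> A -> D
Depth = number of edges = 2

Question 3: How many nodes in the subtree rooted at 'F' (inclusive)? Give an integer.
Subtree rooted at F contains: F, H
Count = 2

Answer: 2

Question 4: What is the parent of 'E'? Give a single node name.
Scan adjacency: E appears as child of C

Answer: C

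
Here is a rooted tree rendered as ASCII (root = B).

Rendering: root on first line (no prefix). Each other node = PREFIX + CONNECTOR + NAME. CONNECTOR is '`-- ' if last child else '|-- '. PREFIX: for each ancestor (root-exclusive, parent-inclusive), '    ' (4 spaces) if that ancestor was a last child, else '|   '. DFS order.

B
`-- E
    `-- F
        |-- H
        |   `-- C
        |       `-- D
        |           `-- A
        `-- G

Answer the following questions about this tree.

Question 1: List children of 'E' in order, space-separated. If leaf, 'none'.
Node E's children (from adjacency): F

Answer: F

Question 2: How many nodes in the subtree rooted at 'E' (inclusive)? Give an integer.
Subtree rooted at E contains: A, C, D, E, F, G, H
Count = 7

Answer: 7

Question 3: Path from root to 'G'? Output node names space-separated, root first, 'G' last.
Walk down from root: B -> E -> F -> G

Answer: B E F G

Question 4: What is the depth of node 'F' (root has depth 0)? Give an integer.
Path from root to F: B -> E -> F
Depth = number of edges = 2

Answer: 2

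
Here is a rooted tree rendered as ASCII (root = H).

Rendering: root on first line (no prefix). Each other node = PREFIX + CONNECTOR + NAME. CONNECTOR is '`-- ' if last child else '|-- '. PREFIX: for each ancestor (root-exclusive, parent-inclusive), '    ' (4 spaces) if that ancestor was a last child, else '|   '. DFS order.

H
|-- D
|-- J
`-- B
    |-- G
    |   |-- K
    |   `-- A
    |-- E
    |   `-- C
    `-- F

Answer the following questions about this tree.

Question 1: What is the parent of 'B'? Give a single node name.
Scan adjacency: B appears as child of H

Answer: H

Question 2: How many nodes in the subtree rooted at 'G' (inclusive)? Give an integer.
Subtree rooted at G contains: A, G, K
Count = 3

Answer: 3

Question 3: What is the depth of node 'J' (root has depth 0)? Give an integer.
Path from root to J: H -> J
Depth = number of edges = 1

Answer: 1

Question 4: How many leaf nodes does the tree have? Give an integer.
Answer: 6

Derivation:
Leaves (nodes with no children): A, C, D, F, J, K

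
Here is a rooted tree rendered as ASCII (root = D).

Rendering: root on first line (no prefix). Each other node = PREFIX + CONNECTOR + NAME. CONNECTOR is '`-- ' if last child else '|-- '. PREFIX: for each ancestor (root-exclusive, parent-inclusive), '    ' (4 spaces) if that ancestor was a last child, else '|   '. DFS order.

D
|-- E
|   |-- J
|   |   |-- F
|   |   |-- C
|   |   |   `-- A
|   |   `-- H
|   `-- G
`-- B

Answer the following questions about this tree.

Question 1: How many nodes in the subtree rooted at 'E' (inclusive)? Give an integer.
Subtree rooted at E contains: A, C, E, F, G, H, J
Count = 7

Answer: 7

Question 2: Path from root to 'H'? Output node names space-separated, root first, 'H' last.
Walk down from root: D -> E -> J -> H

Answer: D E J H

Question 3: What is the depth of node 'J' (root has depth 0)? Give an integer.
Answer: 2

Derivation:
Path from root to J: D -> E -> J
Depth = number of edges = 2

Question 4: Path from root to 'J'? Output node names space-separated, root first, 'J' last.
Walk down from root: D -> E -> J

Answer: D E J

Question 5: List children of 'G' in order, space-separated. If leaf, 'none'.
Node G's children (from adjacency): (leaf)

Answer: none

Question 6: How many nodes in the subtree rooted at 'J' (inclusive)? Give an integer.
Subtree rooted at J contains: A, C, F, H, J
Count = 5

Answer: 5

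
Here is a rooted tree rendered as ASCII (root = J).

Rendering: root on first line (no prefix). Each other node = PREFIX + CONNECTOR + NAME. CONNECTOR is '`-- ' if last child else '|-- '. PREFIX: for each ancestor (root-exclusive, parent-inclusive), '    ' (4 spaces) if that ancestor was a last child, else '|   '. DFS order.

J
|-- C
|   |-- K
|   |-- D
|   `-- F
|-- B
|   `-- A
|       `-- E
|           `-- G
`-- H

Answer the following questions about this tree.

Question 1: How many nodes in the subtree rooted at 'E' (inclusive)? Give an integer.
Answer: 2

Derivation:
Subtree rooted at E contains: E, G
Count = 2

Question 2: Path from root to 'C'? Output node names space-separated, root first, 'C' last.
Answer: J C

Derivation:
Walk down from root: J -> C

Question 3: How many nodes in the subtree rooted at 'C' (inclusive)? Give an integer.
Answer: 4

Derivation:
Subtree rooted at C contains: C, D, F, K
Count = 4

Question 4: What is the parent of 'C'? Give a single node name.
Scan adjacency: C appears as child of J

Answer: J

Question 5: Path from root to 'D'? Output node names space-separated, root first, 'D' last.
Answer: J C D

Derivation:
Walk down from root: J -> C -> D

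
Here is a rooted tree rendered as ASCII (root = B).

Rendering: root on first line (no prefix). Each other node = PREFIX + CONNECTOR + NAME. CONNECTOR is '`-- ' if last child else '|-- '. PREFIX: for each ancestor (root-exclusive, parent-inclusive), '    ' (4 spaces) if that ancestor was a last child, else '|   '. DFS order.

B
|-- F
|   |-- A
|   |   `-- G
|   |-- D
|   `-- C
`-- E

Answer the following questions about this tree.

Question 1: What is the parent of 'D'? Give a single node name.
Answer: F

Derivation:
Scan adjacency: D appears as child of F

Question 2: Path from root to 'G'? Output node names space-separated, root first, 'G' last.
Walk down from root: B -> F -> A -> G

Answer: B F A G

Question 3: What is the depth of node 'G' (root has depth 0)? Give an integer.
Path from root to G: B -> F -> A -> G
Depth = number of edges = 3

Answer: 3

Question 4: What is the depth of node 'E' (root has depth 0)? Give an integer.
Path from root to E: B -> E
Depth = number of edges = 1

Answer: 1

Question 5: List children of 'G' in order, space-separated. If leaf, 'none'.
Answer: none

Derivation:
Node G's children (from adjacency): (leaf)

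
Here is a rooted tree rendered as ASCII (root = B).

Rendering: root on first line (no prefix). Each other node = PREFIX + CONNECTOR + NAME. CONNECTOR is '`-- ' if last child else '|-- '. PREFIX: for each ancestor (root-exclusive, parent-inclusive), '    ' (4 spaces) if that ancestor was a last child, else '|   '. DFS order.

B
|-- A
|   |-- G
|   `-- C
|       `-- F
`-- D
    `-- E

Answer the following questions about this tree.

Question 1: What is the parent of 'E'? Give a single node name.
Answer: D

Derivation:
Scan adjacency: E appears as child of D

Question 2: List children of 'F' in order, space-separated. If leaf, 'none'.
Node F's children (from adjacency): (leaf)

Answer: none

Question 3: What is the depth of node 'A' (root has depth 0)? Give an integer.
Path from root to A: B -> A
Depth = number of edges = 1

Answer: 1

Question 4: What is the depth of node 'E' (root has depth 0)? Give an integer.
Path from root to E: B -> D -> E
Depth = number of edges = 2

Answer: 2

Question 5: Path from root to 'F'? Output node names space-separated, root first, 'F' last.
Answer: B A C F

Derivation:
Walk down from root: B -> A -> C -> F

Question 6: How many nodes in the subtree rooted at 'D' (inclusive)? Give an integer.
Subtree rooted at D contains: D, E
Count = 2

Answer: 2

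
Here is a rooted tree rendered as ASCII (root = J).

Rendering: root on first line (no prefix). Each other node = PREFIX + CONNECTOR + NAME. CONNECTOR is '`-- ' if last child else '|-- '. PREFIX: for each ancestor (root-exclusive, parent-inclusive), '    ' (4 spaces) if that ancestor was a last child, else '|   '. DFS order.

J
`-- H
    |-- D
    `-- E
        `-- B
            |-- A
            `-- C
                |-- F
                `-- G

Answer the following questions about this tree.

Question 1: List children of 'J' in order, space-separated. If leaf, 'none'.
Answer: H

Derivation:
Node J's children (from adjacency): H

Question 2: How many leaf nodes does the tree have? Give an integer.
Answer: 4

Derivation:
Leaves (nodes with no children): A, D, F, G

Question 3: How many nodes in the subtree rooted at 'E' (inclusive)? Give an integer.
Subtree rooted at E contains: A, B, C, E, F, G
Count = 6

Answer: 6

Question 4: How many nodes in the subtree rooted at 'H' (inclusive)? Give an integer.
Subtree rooted at H contains: A, B, C, D, E, F, G, H
Count = 8

Answer: 8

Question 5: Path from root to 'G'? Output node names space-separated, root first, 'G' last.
Answer: J H E B C G

Derivation:
Walk down from root: J -> H -> E -> B -> C -> G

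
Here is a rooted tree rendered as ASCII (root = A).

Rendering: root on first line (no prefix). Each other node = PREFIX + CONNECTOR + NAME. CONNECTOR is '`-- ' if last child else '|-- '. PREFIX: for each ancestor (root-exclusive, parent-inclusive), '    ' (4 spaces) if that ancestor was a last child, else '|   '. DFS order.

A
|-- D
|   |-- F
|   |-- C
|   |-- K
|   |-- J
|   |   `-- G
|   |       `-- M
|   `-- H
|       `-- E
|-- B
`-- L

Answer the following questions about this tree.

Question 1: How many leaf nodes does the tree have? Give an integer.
Answer: 7

Derivation:
Leaves (nodes with no children): B, C, E, F, K, L, M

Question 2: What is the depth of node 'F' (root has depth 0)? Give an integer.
Path from root to F: A -> D -> F
Depth = number of edges = 2

Answer: 2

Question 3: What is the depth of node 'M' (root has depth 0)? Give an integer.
Path from root to M: A -> D -> J -> G -> M
Depth = number of edges = 4

Answer: 4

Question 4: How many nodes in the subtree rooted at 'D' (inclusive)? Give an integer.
Answer: 9

Derivation:
Subtree rooted at D contains: C, D, E, F, G, H, J, K, M
Count = 9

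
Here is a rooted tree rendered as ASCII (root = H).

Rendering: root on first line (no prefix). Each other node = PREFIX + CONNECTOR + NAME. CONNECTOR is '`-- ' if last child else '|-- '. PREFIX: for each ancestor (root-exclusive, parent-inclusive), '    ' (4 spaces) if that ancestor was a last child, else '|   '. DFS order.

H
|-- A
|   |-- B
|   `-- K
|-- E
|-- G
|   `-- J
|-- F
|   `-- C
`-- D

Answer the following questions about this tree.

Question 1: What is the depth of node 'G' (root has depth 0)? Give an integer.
Path from root to G: H -> G
Depth = number of edges = 1

Answer: 1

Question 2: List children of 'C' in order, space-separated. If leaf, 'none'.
Answer: none

Derivation:
Node C's children (from adjacency): (leaf)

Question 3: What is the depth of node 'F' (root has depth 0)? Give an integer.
Path from root to F: H -> F
Depth = number of edges = 1

Answer: 1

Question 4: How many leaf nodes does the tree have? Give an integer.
Leaves (nodes with no children): B, C, D, E, J, K

Answer: 6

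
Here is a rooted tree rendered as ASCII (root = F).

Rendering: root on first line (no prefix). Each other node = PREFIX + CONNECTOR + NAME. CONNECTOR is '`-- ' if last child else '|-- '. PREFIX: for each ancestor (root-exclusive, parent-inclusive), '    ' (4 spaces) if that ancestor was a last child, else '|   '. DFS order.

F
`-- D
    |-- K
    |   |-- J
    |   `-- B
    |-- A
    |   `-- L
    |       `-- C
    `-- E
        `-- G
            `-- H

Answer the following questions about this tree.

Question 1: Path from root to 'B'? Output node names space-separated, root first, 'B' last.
Walk down from root: F -> D -> K -> B

Answer: F D K B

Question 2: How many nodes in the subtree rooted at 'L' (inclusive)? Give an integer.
Answer: 2

Derivation:
Subtree rooted at L contains: C, L
Count = 2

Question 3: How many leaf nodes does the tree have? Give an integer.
Leaves (nodes with no children): B, C, H, J

Answer: 4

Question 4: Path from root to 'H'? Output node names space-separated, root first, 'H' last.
Walk down from root: F -> D -> E -> G -> H

Answer: F D E G H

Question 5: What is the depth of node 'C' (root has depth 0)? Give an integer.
Path from root to C: F -> D -> A -> L -> C
Depth = number of edges = 4

Answer: 4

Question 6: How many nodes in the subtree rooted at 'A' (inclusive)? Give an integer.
Subtree rooted at A contains: A, C, L
Count = 3

Answer: 3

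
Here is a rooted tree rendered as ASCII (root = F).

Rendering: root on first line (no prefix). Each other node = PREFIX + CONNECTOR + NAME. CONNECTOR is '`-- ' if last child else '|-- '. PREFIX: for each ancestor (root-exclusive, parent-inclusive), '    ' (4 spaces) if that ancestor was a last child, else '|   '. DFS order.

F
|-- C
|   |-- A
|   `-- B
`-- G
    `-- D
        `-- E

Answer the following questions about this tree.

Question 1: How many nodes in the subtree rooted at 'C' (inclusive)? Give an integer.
Subtree rooted at C contains: A, B, C
Count = 3

Answer: 3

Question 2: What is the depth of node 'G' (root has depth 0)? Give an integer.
Answer: 1

Derivation:
Path from root to G: F -> G
Depth = number of edges = 1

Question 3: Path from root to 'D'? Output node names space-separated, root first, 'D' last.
Walk down from root: F -> G -> D

Answer: F G D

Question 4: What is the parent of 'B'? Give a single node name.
Answer: C

Derivation:
Scan adjacency: B appears as child of C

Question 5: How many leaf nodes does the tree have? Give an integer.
Leaves (nodes with no children): A, B, E

Answer: 3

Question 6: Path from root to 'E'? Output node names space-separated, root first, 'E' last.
Walk down from root: F -> G -> D -> E

Answer: F G D E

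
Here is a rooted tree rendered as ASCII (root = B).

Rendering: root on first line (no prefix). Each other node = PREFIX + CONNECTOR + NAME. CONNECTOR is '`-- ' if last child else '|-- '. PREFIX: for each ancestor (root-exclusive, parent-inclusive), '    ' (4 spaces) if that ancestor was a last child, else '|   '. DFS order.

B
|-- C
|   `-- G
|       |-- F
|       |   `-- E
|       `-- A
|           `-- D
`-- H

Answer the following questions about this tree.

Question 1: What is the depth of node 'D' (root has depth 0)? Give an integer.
Path from root to D: B -> C -> G -> A -> D
Depth = number of edges = 4

Answer: 4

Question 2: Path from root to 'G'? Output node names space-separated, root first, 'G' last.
Walk down from root: B -> C -> G

Answer: B C G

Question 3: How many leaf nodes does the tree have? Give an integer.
Answer: 3

Derivation:
Leaves (nodes with no children): D, E, H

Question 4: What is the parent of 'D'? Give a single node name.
Answer: A

Derivation:
Scan adjacency: D appears as child of A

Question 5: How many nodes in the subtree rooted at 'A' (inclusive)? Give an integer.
Subtree rooted at A contains: A, D
Count = 2

Answer: 2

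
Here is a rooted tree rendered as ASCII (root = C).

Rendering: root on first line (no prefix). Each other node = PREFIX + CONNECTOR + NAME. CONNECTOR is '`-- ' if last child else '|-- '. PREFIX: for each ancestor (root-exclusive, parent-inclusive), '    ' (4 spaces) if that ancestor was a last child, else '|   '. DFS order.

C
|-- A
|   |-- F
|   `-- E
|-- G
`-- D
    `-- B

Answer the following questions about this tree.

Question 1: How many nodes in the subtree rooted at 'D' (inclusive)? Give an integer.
Subtree rooted at D contains: B, D
Count = 2

Answer: 2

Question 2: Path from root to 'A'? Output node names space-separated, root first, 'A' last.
Answer: C A

Derivation:
Walk down from root: C -> A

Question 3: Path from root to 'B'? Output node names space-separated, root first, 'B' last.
Walk down from root: C -> D -> B

Answer: C D B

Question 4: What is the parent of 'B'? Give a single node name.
Scan adjacency: B appears as child of D

Answer: D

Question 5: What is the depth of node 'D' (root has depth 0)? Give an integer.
Path from root to D: C -> D
Depth = number of edges = 1

Answer: 1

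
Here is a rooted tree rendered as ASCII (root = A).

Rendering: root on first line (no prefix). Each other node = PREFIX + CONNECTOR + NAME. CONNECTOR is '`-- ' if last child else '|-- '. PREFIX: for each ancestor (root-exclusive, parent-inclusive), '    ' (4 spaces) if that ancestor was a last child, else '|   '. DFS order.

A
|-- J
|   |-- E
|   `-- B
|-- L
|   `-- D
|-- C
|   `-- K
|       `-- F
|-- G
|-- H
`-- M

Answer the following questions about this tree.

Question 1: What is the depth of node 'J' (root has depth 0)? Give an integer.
Path from root to J: A -> J
Depth = number of edges = 1

Answer: 1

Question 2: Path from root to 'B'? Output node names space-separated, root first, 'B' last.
Walk down from root: A -> J -> B

Answer: A J B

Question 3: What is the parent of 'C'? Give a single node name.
Answer: A

Derivation:
Scan adjacency: C appears as child of A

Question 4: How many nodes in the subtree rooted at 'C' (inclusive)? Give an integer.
Subtree rooted at C contains: C, F, K
Count = 3

Answer: 3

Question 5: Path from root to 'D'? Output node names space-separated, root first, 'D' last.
Walk down from root: A -> L -> D

Answer: A L D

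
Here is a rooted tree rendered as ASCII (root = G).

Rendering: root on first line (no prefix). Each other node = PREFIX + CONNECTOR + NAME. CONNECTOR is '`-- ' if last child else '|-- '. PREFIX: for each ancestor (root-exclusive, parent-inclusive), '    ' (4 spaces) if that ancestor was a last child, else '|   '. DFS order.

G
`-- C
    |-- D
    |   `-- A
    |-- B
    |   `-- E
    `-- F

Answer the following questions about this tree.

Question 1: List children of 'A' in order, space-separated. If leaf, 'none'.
Node A's children (from adjacency): (leaf)

Answer: none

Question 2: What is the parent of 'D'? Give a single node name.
Scan adjacency: D appears as child of C

Answer: C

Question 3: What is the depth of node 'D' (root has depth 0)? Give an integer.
Answer: 2

Derivation:
Path from root to D: G -> C -> D
Depth = number of edges = 2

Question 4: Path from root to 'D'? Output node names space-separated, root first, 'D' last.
Answer: G C D

Derivation:
Walk down from root: G -> C -> D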